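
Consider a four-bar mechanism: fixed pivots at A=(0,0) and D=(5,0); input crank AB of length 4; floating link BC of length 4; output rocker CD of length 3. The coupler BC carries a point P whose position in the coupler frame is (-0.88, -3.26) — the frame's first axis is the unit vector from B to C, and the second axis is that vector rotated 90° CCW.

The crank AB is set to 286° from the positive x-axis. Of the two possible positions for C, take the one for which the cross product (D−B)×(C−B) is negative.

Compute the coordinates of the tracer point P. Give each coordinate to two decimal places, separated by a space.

A=(0,0), D=(5.00,0)
B = A + 4.00·(cos286°, sin286°) = (1.1025, -3.8450)
|BD| = 5.4749
circle(B,4.00) ∩ circle(D,3.00): a=3.3767, h=2.1442
  candidates: C₊=(2.0005,0.0529) cross=11.739; C₋=(5.0123,-3.0000) cross=-11.739
  mode - wants cross < 0 → take C=(5.0123,-3.0000) (cross=-11.739)
ex = (C−B)/|BC| = (0.9774,0.2113); ey = (-0.2113,0.9774)
P = B + -0.88·ex + -3.26·ey = (0.9311,-7.2174)

0.93 -7.22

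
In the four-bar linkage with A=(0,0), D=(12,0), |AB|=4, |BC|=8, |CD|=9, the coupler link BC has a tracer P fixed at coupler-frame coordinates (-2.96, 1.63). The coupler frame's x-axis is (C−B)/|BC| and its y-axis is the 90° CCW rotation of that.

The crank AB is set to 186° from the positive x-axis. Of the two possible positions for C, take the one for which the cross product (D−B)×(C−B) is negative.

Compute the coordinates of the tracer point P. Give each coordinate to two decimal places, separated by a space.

-6.22 2.11

A=(0,0), D=(12.00,0)
B = A + 4.00·(cos186°, sin186°) = (-3.9781, -0.4181)
|BD| = 15.9836
circle(B,8.00) ∩ circle(D,9.00): a=7.4600, h=2.8894
  candidates: C₊=(3.4038,2.6654) cross=46.183; C₋=(3.5549,-3.1114) cross=-46.183
  mode - wants cross < 0 → take C=(3.5549,-3.1114) (cross=-46.183)
ex = (C−B)/|BC| = (0.9416,-0.3367); ey = (0.3367,0.9416)
P = B + -2.96·ex + 1.63·ey = (-6.2165,2.1132)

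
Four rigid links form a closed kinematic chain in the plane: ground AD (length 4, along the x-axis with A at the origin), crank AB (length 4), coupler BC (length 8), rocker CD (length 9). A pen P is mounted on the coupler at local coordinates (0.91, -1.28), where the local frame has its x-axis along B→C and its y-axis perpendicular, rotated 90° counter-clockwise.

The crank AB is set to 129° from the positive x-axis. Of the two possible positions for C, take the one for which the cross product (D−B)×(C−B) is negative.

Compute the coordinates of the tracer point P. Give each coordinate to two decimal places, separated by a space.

A=(0,0), D=(4.00,0)
B = A + 4.00·(cos129°, sin129°) = (-2.5173, 3.1086)
|BD| = 7.2207
circle(B,8.00) ∩ circle(D,9.00): a=2.4332, h=7.6210
  candidates: C₊=(2.9598,8.9397) cross=55.029; C₋=(-3.6021,-4.8175) cross=-55.029
  mode - wants cross < 0 → take C=(-3.6021,-4.8175) (cross=-55.029)
ex = (C−B)/|BC| = (-0.1356,-0.9908); ey = (0.9908,-0.1356)
P = B + 0.91·ex + -1.28·ey = (-3.9089,2.3806)

-3.91 2.38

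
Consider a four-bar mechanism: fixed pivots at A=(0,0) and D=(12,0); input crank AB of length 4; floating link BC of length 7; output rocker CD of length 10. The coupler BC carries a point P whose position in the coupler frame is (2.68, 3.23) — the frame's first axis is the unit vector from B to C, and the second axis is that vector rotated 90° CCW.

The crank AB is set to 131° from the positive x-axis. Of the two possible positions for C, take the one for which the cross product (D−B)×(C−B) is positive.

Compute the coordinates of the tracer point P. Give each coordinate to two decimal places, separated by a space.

A=(0,0), D=(12.00,0)
B = A + 4.00·(cos131°, sin131°) = (-2.6242, 3.0188)
|BD| = 14.9326
circle(B,7.00) ∩ circle(D,10.00): a=5.7586, h=3.9798
  candidates: C₊=(3.8200,5.7522) cross=59.428; C₋=(2.2109,-2.0429) cross=-59.428
  mode + wants cross > 0 → take C=(3.8200,5.7522) (cross=59.428)
ex = (C−B)/|BC| = (0.9206,0.3905); ey = (-0.3905,0.9206)
P = B + 2.68·ex + 3.23·ey = (-1.4183,7.0389)

-1.42 7.04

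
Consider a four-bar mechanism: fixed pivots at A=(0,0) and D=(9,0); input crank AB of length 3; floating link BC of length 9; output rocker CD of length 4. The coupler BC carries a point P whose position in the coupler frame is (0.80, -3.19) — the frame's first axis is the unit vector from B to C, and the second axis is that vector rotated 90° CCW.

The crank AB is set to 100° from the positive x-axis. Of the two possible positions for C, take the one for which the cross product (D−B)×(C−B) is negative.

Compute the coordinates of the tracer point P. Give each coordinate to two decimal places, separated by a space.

A=(0,0), D=(9.00,0)
B = A + 3.00·(cos100°, sin100°) = (-0.5209, 2.9544)
|BD| = 9.9688
circle(B,9.00) ∩ circle(D,4.00): a=8.2446, h=3.6093
  candidates: C₊=(8.4229,3.9582) cross=35.980; C₋=(6.2836,-2.9361) cross=-35.980
  mode - wants cross < 0 → take C=(6.2836,-2.9361) (cross=-35.980)
ex = (C−B)/|BC| = (0.7561,-0.6545); ey = (0.6545,0.7561)
P = B + 0.80·ex + -3.19·ey = (-2.0040,0.0190)

-2.00 0.02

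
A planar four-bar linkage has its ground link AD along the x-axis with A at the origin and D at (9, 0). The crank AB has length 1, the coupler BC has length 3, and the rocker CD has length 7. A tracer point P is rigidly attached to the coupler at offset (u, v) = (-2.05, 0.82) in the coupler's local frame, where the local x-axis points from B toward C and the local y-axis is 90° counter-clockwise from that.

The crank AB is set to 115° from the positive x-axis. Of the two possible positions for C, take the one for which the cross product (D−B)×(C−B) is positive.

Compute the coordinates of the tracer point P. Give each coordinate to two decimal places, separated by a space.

-2.63 0.84

A=(0,0), D=(9.00,0)
B = A + 1.00·(cos115°, sin115°) = (-0.4226, 0.9063)
|BD| = 9.4661
circle(B,3.00) ∩ circle(D,7.00): a=2.6203, h=1.4609
  candidates: C₊=(2.3255,2.1096) cross=13.829; C₋=(2.0457,-0.7988) cross=-13.829
  mode + wants cross > 0 → take C=(2.3255,2.1096) (cross=13.829)
ex = (C−B)/|BC| = (0.9160,0.4011); ey = (-0.4011,0.9160)
P = B + -2.05·ex + 0.82·ey = (-2.6294,0.8352)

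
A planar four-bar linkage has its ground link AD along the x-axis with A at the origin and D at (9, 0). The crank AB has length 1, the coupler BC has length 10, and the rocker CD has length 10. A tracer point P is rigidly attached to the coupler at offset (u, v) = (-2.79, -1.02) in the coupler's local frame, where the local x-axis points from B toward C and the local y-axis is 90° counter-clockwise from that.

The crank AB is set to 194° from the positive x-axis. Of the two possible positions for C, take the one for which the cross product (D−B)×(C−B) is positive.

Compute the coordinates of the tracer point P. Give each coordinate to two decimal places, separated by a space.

A=(0,0), D=(9.00,0)
B = A + 1.00·(cos194°, sin194°) = (-0.9703, -0.2419)
|BD| = 9.9732
circle(B,10.00) ∩ circle(D,10.00): a=4.9866, h=8.6680
  candidates: C₊=(3.8046,8.5445) cross=86.448; C₋=(4.2251,-8.7864) cross=-86.448
  mode + wants cross > 0 → take C=(3.8046,8.5445) (cross=86.448)
ex = (C−B)/|BC| = (0.4775,0.8786); ey = (-0.8786,0.4775)
P = B + -2.79·ex + -1.02·ey = (-1.4063,-3.1804)

-1.41 -3.18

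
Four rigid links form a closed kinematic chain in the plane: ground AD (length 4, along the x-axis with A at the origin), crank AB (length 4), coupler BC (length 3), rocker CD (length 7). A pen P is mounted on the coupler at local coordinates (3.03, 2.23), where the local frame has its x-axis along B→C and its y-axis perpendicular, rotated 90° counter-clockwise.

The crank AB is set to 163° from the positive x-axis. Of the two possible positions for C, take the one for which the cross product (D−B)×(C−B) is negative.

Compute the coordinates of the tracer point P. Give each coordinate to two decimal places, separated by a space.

-0.70 -0.92

A=(0,0), D=(4.00,0)
B = A + 4.00·(cos163°, sin163°) = (-3.8252, 1.1695)
|BD| = 7.9121
circle(B,3.00) ∩ circle(D,7.00): a=1.4283, h=2.6382
  candidates: C₊=(-2.0227,3.5676) cross=20.874; C₋=(-2.8026,-1.6508) cross=-20.874
  mode - wants cross < 0 → take C=(-2.8026,-1.6508) (cross=-20.874)
ex = (C−B)/|BC| = (0.3409,-0.9401); ey = (0.9401,0.3409)
P = B + 3.03·ex + 2.23·ey = (-0.6959,-0.9188)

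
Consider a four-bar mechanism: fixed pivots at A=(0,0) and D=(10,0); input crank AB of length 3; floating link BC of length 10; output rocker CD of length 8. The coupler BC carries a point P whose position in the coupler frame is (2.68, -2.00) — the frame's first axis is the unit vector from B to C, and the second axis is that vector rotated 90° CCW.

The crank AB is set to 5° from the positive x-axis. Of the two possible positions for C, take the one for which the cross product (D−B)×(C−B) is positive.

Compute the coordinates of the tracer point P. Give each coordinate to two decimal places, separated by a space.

6.24 1.06

A=(0,0), D=(10.00,0)
B = A + 3.00·(cos5°, sin5°) = (2.9886, 0.2615)
|BD| = 7.0163
circle(B,10.00) ∩ circle(D,8.00): a=6.0736, h=7.9443
  candidates: C₊=(9.3540,7.9739) cross=55.739; C₋=(8.7619,-7.9036) cross=-55.739
  mode + wants cross > 0 → take C=(9.3540,7.9739) (cross=55.739)
ex = (C−B)/|BC| = (0.6365,0.7712); ey = (-0.7712,0.6365)
P = B + 2.68·ex + -2.00·ey = (6.2370,1.0553)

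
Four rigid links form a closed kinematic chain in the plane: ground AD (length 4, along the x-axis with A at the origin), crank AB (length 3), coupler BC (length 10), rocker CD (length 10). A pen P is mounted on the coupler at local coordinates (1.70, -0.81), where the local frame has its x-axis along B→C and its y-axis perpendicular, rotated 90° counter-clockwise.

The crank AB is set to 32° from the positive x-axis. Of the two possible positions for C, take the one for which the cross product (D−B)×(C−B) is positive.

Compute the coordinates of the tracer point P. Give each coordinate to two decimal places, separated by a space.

4.39 1.94

A=(0,0), D=(4.00,0)
B = A + 3.00·(cos32°, sin32°) = (2.5441, 1.5898)
|BD| = 2.1557
circle(B,10.00) ∩ circle(D,10.00): a=1.0778, h=9.9417
  candidates: C₊=(10.6039,7.5092) cross=21.431; C₋=(-4.0598,-5.9194) cross=-21.431
  mode + wants cross > 0 → take C=(10.6039,7.5092) (cross=21.431)
ex = (C−B)/|BC| = (0.8060,0.5919); ey = (-0.5919,0.8060)
P = B + 1.70·ex + -0.81·ey = (4.3938,1.9432)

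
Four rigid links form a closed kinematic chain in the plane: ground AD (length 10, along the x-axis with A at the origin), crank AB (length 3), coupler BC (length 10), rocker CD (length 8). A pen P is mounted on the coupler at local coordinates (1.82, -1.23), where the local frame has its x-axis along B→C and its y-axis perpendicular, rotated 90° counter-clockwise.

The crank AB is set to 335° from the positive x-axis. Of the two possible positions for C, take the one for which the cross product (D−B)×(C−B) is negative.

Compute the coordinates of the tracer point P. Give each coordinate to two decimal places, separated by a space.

3.24 -3.40

A=(0,0), D=(10.00,0)
B = A + 3.00·(cos335°, sin335°) = (2.7189, -1.2679)
|BD| = 7.3906
circle(B,10.00) ∩ circle(D,8.00): a=6.1308, h=7.9002
  candidates: C₊=(7.4036,7.5669) cross=58.387; C₋=(10.1141,-7.9992) cross=-58.387
  mode - wants cross < 0 → take C=(10.1141,-7.9992) (cross=-58.387)
ex = (C−B)/|BC| = (0.7395,-0.6731); ey = (0.6731,0.7395)
P = B + 1.82·ex + -1.23·ey = (3.2369,-3.4026)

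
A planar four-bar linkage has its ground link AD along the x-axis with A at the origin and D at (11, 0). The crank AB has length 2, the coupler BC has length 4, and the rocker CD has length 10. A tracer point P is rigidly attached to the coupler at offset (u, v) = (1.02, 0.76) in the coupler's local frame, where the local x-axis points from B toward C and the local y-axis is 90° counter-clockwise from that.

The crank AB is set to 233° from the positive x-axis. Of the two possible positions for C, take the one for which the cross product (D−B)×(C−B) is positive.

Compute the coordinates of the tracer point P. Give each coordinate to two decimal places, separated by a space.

A=(0,0), D=(11.00,0)
B = A + 2.00·(cos233°, sin233°) = (-1.2036, -1.5973)
|BD| = 12.3077
circle(B,4.00) ∩ circle(D,10.00): a=2.7414, h=2.9129
  candidates: C₊=(1.1365,1.6468) cross=35.851; C₋=(1.8926,-4.1298) cross=-35.851
  mode + wants cross > 0 → take C=(1.1365,1.6468) (cross=35.851)
ex = (C−B)/|BC| = (0.5850,0.8110); ey = (-0.8110,0.5850)
P = B + 1.02·ex + 0.76·ey = (-1.2233,-0.3254)

-1.22 -0.33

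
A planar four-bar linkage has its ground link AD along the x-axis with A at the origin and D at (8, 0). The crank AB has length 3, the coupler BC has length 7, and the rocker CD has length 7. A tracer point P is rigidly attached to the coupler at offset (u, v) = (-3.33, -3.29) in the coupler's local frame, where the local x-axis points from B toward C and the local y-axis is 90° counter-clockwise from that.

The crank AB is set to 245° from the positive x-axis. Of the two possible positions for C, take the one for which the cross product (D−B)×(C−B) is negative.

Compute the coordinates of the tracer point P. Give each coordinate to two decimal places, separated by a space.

-5.80 -3.90

A=(0,0), D=(8.00,0)
B = A + 3.00·(cos245°, sin245°) = (-1.2679, -2.7189)
|BD| = 9.6585
circle(B,7.00) ∩ circle(D,7.00): a=4.8292, h=5.0674
  candidates: C₊=(1.9396,3.5030) cross=48.943; C₋=(4.7926,-6.2219) cross=-48.943
  mode - wants cross < 0 → take C=(4.7926,-6.2219) (cross=-48.943)
ex = (C−B)/|BC| = (0.8658,-0.5004); ey = (0.5004,0.8658)
P = B + -3.33·ex + -3.29·ey = (-5.7973,-3.9009)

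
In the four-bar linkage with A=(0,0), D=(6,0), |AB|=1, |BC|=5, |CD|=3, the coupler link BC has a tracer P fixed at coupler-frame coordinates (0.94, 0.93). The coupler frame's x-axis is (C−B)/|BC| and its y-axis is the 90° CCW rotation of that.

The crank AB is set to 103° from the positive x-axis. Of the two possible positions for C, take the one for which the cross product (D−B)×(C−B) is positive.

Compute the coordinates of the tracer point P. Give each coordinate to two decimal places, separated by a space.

0.36 2.16

A=(0,0), D=(6.00,0)
B = A + 1.00·(cos103°, sin103°) = (-0.2250, 0.9744)
|BD| = 6.3007
circle(B,5.00) ∩ circle(D,3.00): a=4.4201, h=2.3373
  candidates: C₊=(4.5034,2.6000) cross=14.727; C₋=(3.7805,-2.0184) cross=-14.727
  mode + wants cross > 0 → take C=(4.5034,2.6000) (cross=14.727)
ex = (C−B)/|BC| = (0.9457,0.3251); ey = (-0.3251,0.9457)
P = B + 0.94·ex + 0.93·ey = (0.3616,2.1595)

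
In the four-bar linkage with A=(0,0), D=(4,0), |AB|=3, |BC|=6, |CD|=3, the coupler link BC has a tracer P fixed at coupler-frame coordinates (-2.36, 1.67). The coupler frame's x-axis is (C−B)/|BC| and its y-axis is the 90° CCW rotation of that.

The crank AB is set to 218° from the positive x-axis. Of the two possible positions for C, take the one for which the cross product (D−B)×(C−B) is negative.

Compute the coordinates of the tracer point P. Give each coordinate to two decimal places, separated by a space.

-4.37 0.23

A=(0,0), D=(4.00,0)
B = A + 3.00·(cos218°, sin218°) = (-2.3640, -1.8470)
|BD| = 6.6266
circle(B,6.00) ∩ circle(D,3.00): a=5.3506, h=2.7151
  candidates: C₊=(2.0177,2.2518) cross=17.992; C₋=(3.5312,-2.9632) cross=-17.992
  mode - wants cross < 0 → take C=(3.5312,-2.9632) (cross=-17.992)
ex = (C−B)/|BC| = (0.9825,-0.1860); ey = (0.1860,0.9825)
P = B + -2.36·ex + 1.67·ey = (-4.3722,0.2329)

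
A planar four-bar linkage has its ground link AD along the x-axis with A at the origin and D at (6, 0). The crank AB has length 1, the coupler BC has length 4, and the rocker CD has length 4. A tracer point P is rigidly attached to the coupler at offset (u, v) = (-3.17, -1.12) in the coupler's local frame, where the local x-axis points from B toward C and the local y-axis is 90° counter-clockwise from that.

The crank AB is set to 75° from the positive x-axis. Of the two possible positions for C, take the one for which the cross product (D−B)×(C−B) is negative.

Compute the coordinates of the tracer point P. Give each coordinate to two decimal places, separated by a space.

A=(0,0), D=(6.00,0)
B = A + 1.00·(cos75°, sin75°) = (0.2588, 0.9659)
|BD| = 5.8219
circle(B,4.00) ∩ circle(D,4.00): a=2.9109, h=2.7434
  candidates: C₊=(3.5846,3.1884) cross=15.972; C₋=(2.6742,-2.2225) cross=-15.972
  mode - wants cross < 0 → take C=(2.6742,-2.2225) (cross=-15.972)
ex = (C−B)/|BC| = (0.6039,-0.7971); ey = (0.7971,0.6039)
P = B + -3.17·ex + -1.12·ey = (-2.5481,2.8164)

-2.55 2.82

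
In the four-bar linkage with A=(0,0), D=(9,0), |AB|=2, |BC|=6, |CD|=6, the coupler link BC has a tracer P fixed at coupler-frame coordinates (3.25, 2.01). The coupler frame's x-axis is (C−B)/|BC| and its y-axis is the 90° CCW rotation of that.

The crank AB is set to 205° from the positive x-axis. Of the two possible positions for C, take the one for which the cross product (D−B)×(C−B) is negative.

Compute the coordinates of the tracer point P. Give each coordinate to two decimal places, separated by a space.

1.94 -0.12

A=(0,0), D=(9.00,0)
B = A + 2.00·(cos205°, sin205°) = (-1.8126, -0.8452)
|BD| = 10.8456
circle(B,6.00) ∩ circle(D,6.00): a=5.4228, h=2.5677
  candidates: C₊=(3.3936,2.1373) cross=27.849; C₋=(3.7938,-2.9825) cross=-27.849
  mode - wants cross < 0 → take C=(3.7938,-2.9825) (cross=-27.849)
ex = (C−B)/|BC| = (0.9344,-0.3562); ey = (0.3562,0.9344)
P = B + 3.25·ex + 2.01·ey = (1.9402,-0.1248)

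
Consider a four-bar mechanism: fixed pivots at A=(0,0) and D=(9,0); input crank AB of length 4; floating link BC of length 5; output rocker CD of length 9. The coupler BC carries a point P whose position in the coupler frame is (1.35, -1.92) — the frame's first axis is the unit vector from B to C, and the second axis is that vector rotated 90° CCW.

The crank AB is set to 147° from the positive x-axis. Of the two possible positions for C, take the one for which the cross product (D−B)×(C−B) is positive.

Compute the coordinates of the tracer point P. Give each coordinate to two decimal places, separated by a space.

A=(0,0), D=(9.00,0)
B = A + 4.00·(cos147°, sin147°) = (-3.3547, 2.1786)
|BD| = 12.5453
circle(B,5.00) ∩ circle(D,9.00): a=4.0407, h=2.9449
  candidates: C₊=(1.1361,4.3770) cross=36.945; C₋=(0.1133,-1.4233) cross=-36.945
  mode + wants cross > 0 → take C=(1.1361,4.3770) (cross=36.945)
ex = (C−B)/|BC| = (0.8981,0.4397); ey = (-0.4397,0.8981)
P = B + 1.35·ex + -1.92·ey = (-1.2980,1.0477)

-1.30 1.05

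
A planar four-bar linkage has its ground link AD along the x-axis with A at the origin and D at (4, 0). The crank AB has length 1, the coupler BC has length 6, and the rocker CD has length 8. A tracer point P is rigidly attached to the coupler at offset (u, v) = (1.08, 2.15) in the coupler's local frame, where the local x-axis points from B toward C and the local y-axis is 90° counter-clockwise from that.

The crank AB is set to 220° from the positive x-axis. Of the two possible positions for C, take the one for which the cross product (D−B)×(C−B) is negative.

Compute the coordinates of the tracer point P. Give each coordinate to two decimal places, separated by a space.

A=(0,0), D=(4.00,0)
B = A + 1.00·(cos220°, sin220°) = (-0.7660, -0.6428)
|BD| = 4.8092
circle(B,6.00) ∩ circle(D,8.00): a=-0.5065, h=5.9786
  candidates: C₊=(-2.0671,5.2145) cross=28.752; C₋=(-0.4689,-6.6354) cross=-28.752
  mode - wants cross < 0 → take C=(-0.4689,-6.6354) (cross=-28.752)
ex = (C−B)/|BC| = (0.0495,-0.9988); ey = (0.9988,0.0495)
P = B + 1.08·ex + 2.15·ey = (1.4348,-1.6150)

1.43 -1.61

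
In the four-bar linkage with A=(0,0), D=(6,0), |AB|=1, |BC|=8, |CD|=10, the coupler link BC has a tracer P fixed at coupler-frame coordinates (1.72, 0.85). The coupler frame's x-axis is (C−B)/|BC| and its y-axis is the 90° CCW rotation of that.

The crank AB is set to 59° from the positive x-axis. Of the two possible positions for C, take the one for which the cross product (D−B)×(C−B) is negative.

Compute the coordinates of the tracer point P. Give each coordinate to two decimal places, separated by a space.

0.98 -1.00

A=(0,0), D=(6.00,0)
B = A + 1.00·(cos59°, sin59°) = (0.5150, 0.8572)
|BD| = 5.5515
circle(B,8.00) ∩ circle(D,10.00): a=-0.4666, h=7.9864
  candidates: C₊=(1.2872,8.8198) cross=44.337; C₋=(-1.1791,-6.9614) cross=-44.337
  mode - wants cross < 0 → take C=(-1.1791,-6.9614) (cross=-44.337)
ex = (C−B)/|BC| = (-0.2118,-0.9773); ey = (0.9773,-0.2118)
P = B + 1.72·ex + 0.85·ey = (0.9815,-1.0038)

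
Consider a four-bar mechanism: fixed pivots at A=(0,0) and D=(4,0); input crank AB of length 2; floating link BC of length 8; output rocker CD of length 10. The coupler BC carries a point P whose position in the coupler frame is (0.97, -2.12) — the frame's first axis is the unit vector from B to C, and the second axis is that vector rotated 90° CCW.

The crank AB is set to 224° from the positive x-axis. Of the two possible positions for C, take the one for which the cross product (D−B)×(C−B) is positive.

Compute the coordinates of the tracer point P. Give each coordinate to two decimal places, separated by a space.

A=(0,0), D=(4.00,0)
B = A + 2.00·(cos224°, sin224°) = (-1.4387, -1.3893)
|BD| = 5.6133
circle(B,8.00) ∩ circle(D,10.00): a=-0.4000, h=7.9900
  candidates: C₊=(-3.8038,6.2531) cross=44.850; C₋=(0.1513,-9.2297) cross=-44.850
  mode + wants cross > 0 → take C=(-3.8038,6.2531) (cross=44.850)
ex = (C−B)/|BC| = (-0.2956,0.9553); ey = (-0.9553,-0.2956)
P = B + 0.97·ex + -2.12·ey = (0.2998,0.1641)

0.30 0.16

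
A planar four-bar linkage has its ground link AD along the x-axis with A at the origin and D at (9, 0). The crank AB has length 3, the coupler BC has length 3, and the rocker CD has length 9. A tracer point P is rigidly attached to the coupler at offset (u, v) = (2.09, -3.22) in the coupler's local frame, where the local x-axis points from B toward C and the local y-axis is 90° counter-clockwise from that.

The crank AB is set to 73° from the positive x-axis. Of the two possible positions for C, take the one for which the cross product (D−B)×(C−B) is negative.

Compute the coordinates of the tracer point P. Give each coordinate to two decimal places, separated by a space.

A=(0,0), D=(9.00,0)
B = A + 3.00·(cos73°, sin73°) = (0.8771, 2.8689)
|BD| = 8.6146
circle(B,3.00) ∩ circle(D,9.00): a=0.1284, h=2.9973
  candidates: C₊=(1.9963,5.6523) cross=25.820; C₋=(-0.0000,0.0000) cross=-25.820
  mode - wants cross < 0 → take C=(-0.0000,0.0000) (cross=-25.820)
ex = (C−B)/|BC| = (-0.2924,-0.9563); ey = (0.9563,-0.2924)
P = B + 2.09·ex + -3.22·ey = (-2.8132,1.8117)

-2.81 1.81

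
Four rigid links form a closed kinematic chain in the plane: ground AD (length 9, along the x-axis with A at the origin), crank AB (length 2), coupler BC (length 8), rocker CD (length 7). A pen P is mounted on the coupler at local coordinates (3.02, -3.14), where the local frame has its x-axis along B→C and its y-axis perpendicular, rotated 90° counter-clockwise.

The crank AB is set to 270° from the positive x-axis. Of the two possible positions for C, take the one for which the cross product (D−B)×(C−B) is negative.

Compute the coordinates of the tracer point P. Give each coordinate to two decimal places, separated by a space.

0.69 -6.30

A=(0,0), D=(9.00,0)
B = A + 2.00·(cos270°, sin270°) = (-0.0000, -2.0000)
|BD| = 9.2195
circle(B,8.00) ∩ circle(D,7.00): a=5.4233, h=5.8812
  candidates: C₊=(4.0183,4.9176) cross=54.222; C₋=(6.5699,-6.5647) cross=-54.222
  mode - wants cross < 0 → take C=(6.5699,-6.5647) (cross=-54.222)
ex = (C−B)/|BC| = (0.8212,-0.5706); ey = (0.5706,0.8212)
P = B + 3.02·ex + -3.14·ey = (0.6885,-6.3019)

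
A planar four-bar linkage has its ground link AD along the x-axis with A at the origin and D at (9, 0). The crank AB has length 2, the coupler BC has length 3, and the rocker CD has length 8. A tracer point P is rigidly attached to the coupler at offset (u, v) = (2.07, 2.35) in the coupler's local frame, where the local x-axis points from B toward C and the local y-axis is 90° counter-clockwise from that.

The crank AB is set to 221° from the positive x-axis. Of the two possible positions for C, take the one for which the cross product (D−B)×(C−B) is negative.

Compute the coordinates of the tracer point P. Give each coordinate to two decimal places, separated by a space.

A=(0,0), D=(9.00,0)
B = A + 2.00·(cos221°, sin221°) = (-1.5094, -1.3121)
|BD| = 10.5910
circle(B,3.00) ∩ circle(D,8.00): a=2.6990, h=1.3098
  candidates: C₊=(1.0065,0.3220) cross=13.872; C₋=(1.3310,-2.2775) cross=-13.872
  mode - wants cross < 0 → take C=(1.3310,-2.2775) (cross=-13.872)
ex = (C−B)/|BC| = (0.9468,-0.3218); ey = (0.3218,0.9468)
P = B + 2.07·ex + 2.35·ey = (1.2067,0.2468)

1.21 0.25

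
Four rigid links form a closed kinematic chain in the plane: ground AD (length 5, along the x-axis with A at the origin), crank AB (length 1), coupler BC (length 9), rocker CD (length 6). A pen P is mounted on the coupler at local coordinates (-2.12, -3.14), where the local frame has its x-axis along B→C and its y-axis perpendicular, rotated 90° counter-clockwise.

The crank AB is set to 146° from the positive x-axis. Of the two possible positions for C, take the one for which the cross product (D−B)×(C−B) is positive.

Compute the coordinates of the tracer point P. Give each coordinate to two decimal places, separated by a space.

A=(0,0), D=(5.00,0)
B = A + 1.00·(cos146°, sin146°) = (-0.8290, 0.5592)
|BD| = 5.8558
circle(B,9.00) ∩ circle(D,6.00): a=6.7702, h=5.9299
  candidates: C₊=(6.4765,5.8155) cross=34.724; C₋=(5.3440,-5.9901) cross=-34.724
  mode + wants cross > 0 → take C=(6.4765,5.8155) (cross=34.724)
ex = (C−B)/|BC| = (0.8117,0.5840); ey = (-0.5840,0.8117)
P = B + -2.12·ex + -3.14·ey = (-0.7160,-3.2278)

-0.72 -3.23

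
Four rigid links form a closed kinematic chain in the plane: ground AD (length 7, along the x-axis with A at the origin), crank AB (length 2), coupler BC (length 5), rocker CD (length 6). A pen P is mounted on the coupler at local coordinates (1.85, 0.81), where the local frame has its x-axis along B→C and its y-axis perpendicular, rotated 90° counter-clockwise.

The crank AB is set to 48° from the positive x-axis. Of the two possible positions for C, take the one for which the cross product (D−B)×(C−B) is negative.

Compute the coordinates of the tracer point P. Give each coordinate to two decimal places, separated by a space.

A=(0,0), D=(7.00,0)
B = A + 2.00·(cos48°, sin48°) = (1.3383, 1.4863)
|BD| = 5.8536
circle(B,5.00) ∩ circle(D,6.00): a=1.9872, h=4.5881
  candidates: C₊=(4.4253,5.4195) cross=26.857; C₋=(2.0953,-3.4561) cross=-26.857
  mode - wants cross < 0 → take C=(2.0953,-3.4561) (cross=-26.857)
ex = (C−B)/|BC| = (0.1514,-0.9885); ey = (0.9885,0.1514)
P = B + 1.85·ex + 0.81·ey = (2.4190,-0.2197)

2.42 -0.22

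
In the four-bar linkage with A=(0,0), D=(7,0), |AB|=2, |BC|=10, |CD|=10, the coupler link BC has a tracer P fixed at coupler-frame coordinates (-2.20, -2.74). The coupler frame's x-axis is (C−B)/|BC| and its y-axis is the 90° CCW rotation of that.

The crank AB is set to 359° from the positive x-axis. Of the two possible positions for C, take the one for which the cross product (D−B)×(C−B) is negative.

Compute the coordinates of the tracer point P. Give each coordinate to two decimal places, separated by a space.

-1.21 1.39

A=(0,0), D=(7.00,0)
B = A + 2.00·(cos359°, sin359°) = (1.9997, -0.0349)
|BD| = 5.0004
circle(B,10.00) ∩ circle(D,10.00): a=2.5002, h=9.6824
  candidates: C₊=(4.4323,9.6647) cross=48.416; C₋=(4.5674,-9.6996) cross=-48.416
  mode - wants cross < 0 → take C=(4.5674,-9.6996) (cross=-48.416)
ex = (C−B)/|BC| = (0.2568,-0.9665); ey = (0.9665,0.2568)
P = B + -2.20·ex + -2.74·ey = (-1.2133,1.3878)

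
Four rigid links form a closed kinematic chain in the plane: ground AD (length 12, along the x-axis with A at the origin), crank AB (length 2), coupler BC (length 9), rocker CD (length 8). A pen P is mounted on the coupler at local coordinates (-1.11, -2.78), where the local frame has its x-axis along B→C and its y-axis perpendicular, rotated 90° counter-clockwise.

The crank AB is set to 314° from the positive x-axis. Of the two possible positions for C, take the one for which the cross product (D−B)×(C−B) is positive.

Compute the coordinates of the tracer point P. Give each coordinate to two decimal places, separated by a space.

A=(0,0), D=(12.00,0)
B = A + 2.00·(cos314°, sin314°) = (1.3893, -1.4387)
|BD| = 10.7078
circle(B,9.00) ∩ circle(D,8.00): a=6.1477, h=6.5731
  candidates: C₊=(6.5981,5.9008) cross=70.383; C₋=(8.3644,-7.1262) cross=-70.383
  mode + wants cross > 0 → take C=(6.5981,5.9008) (cross=70.383)
ex = (C−B)/|BC| = (0.5788,0.8155); ey = (-0.8155,0.5788)
P = B + -1.11·ex + -2.78·ey = (3.0140,-3.9528)

3.01 -3.95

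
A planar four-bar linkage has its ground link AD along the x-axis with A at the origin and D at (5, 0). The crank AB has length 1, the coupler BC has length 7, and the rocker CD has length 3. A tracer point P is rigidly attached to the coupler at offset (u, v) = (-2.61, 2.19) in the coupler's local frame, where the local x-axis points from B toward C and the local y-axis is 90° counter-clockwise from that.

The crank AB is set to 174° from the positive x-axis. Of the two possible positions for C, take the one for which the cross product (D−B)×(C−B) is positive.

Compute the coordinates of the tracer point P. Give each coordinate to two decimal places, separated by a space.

-4.27 1.03

A=(0,0), D=(5.00,0)
B = A + 1.00·(cos174°, sin174°) = (-0.9945, 0.1045)
|BD| = 5.9954
circle(B,7.00) ∩ circle(D,3.00): a=6.3336, h=2.9809
  candidates: C₊=(5.3901,2.9745) cross=17.872; C₋=(5.2861,-2.9863) cross=-17.872
  mode + wants cross > 0 → take C=(5.3901,2.9745) (cross=17.872)
ex = (C−B)/|BC| = (0.9121,0.4100); ey = (-0.4100,0.9121)
P = B + -2.61·ex + 2.19·ey = (-4.2730,1.0319)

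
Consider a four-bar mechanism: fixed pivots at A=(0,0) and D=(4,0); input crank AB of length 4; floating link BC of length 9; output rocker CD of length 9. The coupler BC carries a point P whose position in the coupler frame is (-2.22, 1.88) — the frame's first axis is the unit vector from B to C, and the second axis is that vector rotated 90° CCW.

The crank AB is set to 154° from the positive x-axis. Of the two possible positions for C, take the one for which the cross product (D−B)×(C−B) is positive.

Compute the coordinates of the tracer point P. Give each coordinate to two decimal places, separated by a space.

A=(0,0), D=(4.00,0)
B = A + 4.00·(cos154°, sin154°) = (-3.5952, 1.7535)
|BD| = 7.7950
circle(B,9.00) ∩ circle(D,9.00): a=3.8975, h=8.1123
  candidates: C₊=(2.0273,8.7811) cross=63.235; C₋=(-1.6225,-7.0277) cross=-63.235
  mode + wants cross > 0 → take C=(2.0273,8.7811) (cross=63.235)
ex = (C−B)/|BC| = (0.6247,0.7809); ey = (-0.7809,0.6247)
P = B + -2.22·ex + 1.88·ey = (-6.4500,1.1945)

-6.45 1.19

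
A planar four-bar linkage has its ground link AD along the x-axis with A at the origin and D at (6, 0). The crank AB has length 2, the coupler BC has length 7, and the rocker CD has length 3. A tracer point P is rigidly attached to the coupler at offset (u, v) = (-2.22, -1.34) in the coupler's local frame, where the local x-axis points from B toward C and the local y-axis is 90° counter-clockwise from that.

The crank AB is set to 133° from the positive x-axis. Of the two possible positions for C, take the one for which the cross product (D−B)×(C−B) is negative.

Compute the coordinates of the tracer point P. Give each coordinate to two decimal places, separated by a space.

A=(0,0), D=(6.00,0)
B = A + 2.00·(cos133°, sin133°) = (-1.3640, 1.4627)
|BD| = 7.5079
circle(B,7.00) ∩ circle(D,3.00): a=6.4178, h=2.7950
  candidates: C₊=(5.4754,2.9538) cross=20.984; C₋=(4.3863,-2.5290) cross=-20.984
  mode - wants cross < 0 → take C=(4.3863,-2.5290) (cross=-20.984)
ex = (C−B)/|BC| = (0.8215,-0.5702); ey = (0.5702,0.8215)
P = B + -2.22·ex + -1.34·ey = (-3.9518,1.6279)

-3.95 1.63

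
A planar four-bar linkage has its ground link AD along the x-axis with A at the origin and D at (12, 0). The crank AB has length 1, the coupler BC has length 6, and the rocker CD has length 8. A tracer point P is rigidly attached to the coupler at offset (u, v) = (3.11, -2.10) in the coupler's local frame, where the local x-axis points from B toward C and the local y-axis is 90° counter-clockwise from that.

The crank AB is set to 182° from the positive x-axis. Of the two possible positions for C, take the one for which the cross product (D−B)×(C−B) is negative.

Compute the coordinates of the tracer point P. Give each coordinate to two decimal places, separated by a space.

A=(0,0), D=(12.00,0)
B = A + 1.00·(cos182°, sin182°) = (-0.9994, -0.0349)
|BD| = 12.9994
circle(B,6.00) ∩ circle(D,8.00): a=5.4227, h=2.5678
  candidates: C₊=(4.4164,2.5475) cross=33.380; C₋=(4.4302,-2.5882) cross=-33.380
  mode - wants cross < 0 → take C=(4.4302,-2.5882) (cross=-33.380)
ex = (C−B)/|BC| = (0.9049,-0.4255); ey = (0.4255,0.9049)
P = B + 3.11·ex + -2.10·ey = (0.9213,-3.2587)

0.92 -3.26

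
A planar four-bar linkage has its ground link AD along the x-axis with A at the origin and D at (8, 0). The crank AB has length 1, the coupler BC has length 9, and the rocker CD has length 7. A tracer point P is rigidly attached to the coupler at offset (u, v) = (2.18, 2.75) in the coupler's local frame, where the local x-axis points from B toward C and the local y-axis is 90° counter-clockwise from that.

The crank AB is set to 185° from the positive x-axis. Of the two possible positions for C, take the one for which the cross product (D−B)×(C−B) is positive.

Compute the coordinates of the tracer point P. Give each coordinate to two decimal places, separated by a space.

-1.48 3.39

A=(0,0), D=(8.00,0)
B = A + 1.00·(cos185°, sin185°) = (-0.9962, -0.0872)
|BD| = 8.9966
circle(B,9.00) ∩ circle(D,7.00): a=6.2768, h=6.4500
  candidates: C₊=(5.2178,6.4233) cross=58.028; C₋=(5.3428,-6.4760) cross=-58.028
  mode + wants cross > 0 → take C=(5.2178,6.4233) (cross=58.028)
ex = (C−B)/|BC| = (0.6904,0.7234); ey = (-0.7234,0.6904)
P = B + 2.18·ex + 2.75·ey = (-1.4803,3.3885)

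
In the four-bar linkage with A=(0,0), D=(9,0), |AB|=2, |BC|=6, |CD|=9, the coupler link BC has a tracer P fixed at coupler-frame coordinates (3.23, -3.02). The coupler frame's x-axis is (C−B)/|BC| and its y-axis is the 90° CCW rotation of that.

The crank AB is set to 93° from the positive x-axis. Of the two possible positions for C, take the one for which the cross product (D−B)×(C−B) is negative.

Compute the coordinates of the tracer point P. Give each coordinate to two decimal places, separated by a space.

A=(0,0), D=(9.00,0)
B = A + 2.00·(cos93°, sin93°) = (-0.1047, 1.9973)
|BD| = 9.3212
circle(B,6.00) ∩ circle(D,9.00): a=2.2467, h=5.5635
  candidates: C₊=(3.2820,6.9501) cross=51.858; C₋=(0.8978,-3.9184) cross=-51.858
  mode - wants cross < 0 → take C=(0.8978,-3.9184) (cross=-51.858)
ex = (C−B)/|BC| = (0.1671,-0.9859); ey = (0.9859,0.1671)
P = B + 3.23·ex + -3.02·ey = (-2.5426,-1.6919)

-2.54 -1.69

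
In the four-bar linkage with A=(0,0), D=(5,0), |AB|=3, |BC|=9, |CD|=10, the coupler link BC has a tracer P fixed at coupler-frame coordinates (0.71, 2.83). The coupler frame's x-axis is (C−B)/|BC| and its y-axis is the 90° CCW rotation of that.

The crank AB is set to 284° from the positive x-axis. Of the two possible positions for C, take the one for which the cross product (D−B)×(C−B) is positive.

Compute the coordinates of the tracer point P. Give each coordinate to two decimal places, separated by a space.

A=(0,0), D=(5.00,0)
B = A + 3.00·(cos284°, sin284°) = (0.7258, -2.9109)
|BD| = 5.1713
circle(B,9.00) ∩ circle(D,10.00): a=0.7486, h=8.9688
  candidates: C₊=(-3.7040,4.9235) cross=46.380; C₋=(6.3930,-9.9025) cross=-46.380
  mode + wants cross > 0 → take C=(-3.7040,4.9235) (cross=46.380)
ex = (C−B)/|BC| = (-0.4922,0.8705); ey = (-0.8705,-0.4922)
P = B + 0.71·ex + 2.83·ey = (-2.0872,-3.6858)

-2.09 -3.69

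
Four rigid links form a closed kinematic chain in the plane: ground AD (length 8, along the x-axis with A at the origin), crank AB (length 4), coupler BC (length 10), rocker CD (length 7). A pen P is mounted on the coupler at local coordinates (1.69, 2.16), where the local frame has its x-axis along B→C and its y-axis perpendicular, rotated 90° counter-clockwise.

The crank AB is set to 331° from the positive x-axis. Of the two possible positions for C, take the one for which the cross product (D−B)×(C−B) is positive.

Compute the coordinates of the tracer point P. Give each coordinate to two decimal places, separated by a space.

2.33 0.54

A=(0,0), D=(8.00,0)
B = A + 4.00·(cos331°, sin331°) = (3.4985, -1.9392)
|BD| = 4.9015
circle(B,10.00) ∩ circle(D,7.00): a=7.6533, h=6.4364
  candidates: C₊=(7.9807,7.0000) cross=31.548; C₋=(13.0738,-4.8225) cross=-31.548
  mode + wants cross > 0 → take C=(7.9807,7.0000) (cross=31.548)
ex = (C−B)/|BC| = (0.4482,0.8939); ey = (-0.8939,0.4482)
P = B + 1.69·ex + 2.16·ey = (2.3251,0.5397)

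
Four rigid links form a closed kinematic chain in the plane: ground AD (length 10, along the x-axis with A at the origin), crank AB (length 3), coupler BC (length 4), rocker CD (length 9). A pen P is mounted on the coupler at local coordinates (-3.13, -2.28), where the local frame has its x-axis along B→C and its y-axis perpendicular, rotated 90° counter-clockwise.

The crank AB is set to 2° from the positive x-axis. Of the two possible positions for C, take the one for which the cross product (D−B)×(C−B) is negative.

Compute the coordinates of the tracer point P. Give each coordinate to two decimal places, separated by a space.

A=(0,0), D=(10.00,0)
B = A + 3.00·(cos2°, sin2°) = (2.9982, 0.1047)
|BD| = 7.0026
circle(B,4.00) ∩ circle(D,9.00): a=-1.1398, h=3.8342
  candidates: C₊=(1.9158,3.9555) cross=26.849; C₋=(1.8012,-3.7120) cross=-26.849
  mode - wants cross < 0 → take C=(1.8012,-3.7120) (cross=-26.849)
ex = (C−B)/|BC| = (-0.2993,-0.9542); ey = (0.9542,-0.2993)
P = B + -3.13·ex + -2.28·ey = (1.7593,3.7736)

1.76 3.77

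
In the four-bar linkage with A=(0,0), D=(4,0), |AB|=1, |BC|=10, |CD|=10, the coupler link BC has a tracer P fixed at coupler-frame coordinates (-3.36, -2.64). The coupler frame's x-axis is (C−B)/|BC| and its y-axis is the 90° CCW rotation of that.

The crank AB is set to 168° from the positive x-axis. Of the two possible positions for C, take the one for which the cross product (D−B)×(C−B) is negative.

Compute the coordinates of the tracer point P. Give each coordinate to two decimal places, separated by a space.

A=(0,0), D=(4.00,0)
B = A + 1.00·(cos168°, sin168°) = (-0.9781, 0.2079)
|BD| = 4.9825
circle(B,10.00) ∩ circle(D,10.00): a=2.4912, h=9.6847
  candidates: C₊=(1.9151,9.7802) cross=48.254; C₋=(1.1068,-9.5723) cross=-48.254
  mode - wants cross < 0 → take C=(1.1068,-9.5723) (cross=-48.254)
ex = (C−B)/|BC| = (0.2085,-0.9780); ey = (0.9780,0.2085)
P = B + -3.36·ex + -2.64·ey = (-4.2607,2.9436)

-4.26 2.94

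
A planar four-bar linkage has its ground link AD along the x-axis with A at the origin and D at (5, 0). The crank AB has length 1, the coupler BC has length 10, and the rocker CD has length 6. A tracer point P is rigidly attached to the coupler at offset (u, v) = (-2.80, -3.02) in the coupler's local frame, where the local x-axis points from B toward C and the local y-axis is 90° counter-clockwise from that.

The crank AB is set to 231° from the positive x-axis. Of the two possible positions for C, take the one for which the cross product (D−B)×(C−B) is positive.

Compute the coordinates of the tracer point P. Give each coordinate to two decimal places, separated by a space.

A=(0,0), D=(5.00,0)
B = A + 1.00·(cos231°, sin231°) = (-0.6293, -0.7771)
|BD| = 5.6827
circle(B,10.00) ∩ circle(D,6.00): a=8.4725, h=5.3120
  candidates: C₊=(7.0371,5.6436) cross=30.187; C₋=(8.4900,-4.8806) cross=-30.187
  mode + wants cross > 0 → take C=(7.0371,5.6436) (cross=30.187)
ex = (C−B)/|BC| = (0.7666,0.6421); ey = (-0.6421,0.7666)
P = B + -2.80·ex + -3.02·ey = (-0.8369,-4.8902)

-0.84 -4.89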